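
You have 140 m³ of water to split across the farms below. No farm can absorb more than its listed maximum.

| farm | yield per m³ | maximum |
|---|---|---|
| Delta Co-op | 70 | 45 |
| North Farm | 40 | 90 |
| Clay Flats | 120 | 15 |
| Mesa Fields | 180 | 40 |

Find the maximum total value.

Rank by yield per m³: Mesa Fields 180 > Clay Flats 120 > Delta Co-op 70 > North Farm 40.
Give Mesa Fields 40 to hit its cap of 40 → 100 left.
Clay Flats takes 15 to reach its cap of 15 → 85 left.
Delta Co-op: +45 to 45 (cap) → 40 left.
North Farm: +40 (room for 90) → 40. Pool exhausted.
Total = 70×45 + 40×40 + 120×15 + 180×40 = 13750.

13750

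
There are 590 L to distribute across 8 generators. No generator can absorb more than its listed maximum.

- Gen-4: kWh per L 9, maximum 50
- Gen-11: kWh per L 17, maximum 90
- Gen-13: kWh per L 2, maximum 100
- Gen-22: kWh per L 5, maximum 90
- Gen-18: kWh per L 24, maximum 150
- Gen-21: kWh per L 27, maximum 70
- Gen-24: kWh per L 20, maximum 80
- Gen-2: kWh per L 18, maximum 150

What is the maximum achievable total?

11770

Order the generators by kWh per L: Gen-21 27 > Gen-18 24 > Gen-24 20 > Gen-2 18 > Gen-11 17 > Gen-4 9 > Gen-22 5 > Gen-13 2.
Give Gen-21 70 to hit its cap of 70 ; 520 left.
Give Gen-18 150 to hit its cap of 150 ; 370 left.
Gen-24: +80 to 80 (cap) ; 290 left.
Gen-2 takes 150 to reach its cap of 150 ; 140 left.
Gen-11: +90 to 90 (cap) ; 50 left.
Gen-4: +50 to 50 (cap) ; 0 left.
Total = 9×50 + 17×90 + 24×150 + 27×70 + 20×80 + 18×150 = 11770.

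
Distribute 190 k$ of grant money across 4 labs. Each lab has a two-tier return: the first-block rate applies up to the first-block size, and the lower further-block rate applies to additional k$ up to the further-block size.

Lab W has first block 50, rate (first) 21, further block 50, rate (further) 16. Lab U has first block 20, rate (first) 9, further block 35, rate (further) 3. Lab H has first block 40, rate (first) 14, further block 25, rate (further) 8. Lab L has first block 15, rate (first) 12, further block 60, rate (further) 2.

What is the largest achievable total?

Treat each block as its own option and order by rate: Lab W/first 21 > Lab W/second 16 > Lab H/first 14 > Lab L/first 12 > Lab U/first 9 > Lab H/second 8 > Lab U/second 3 > Lab L/second 2.
Lab W first at 21: fill all 50 → 140 left.
Fill Lab W second block (50 at 16) → 90 left.
Fill Lab H first block (40 at 14) → 50 left.
Lab L first at 12: fill all 15 → 35 left.
Lab U/first (9): +20 → 15 left.
Lab H second at 8: only 15 left, fill 15.
Total = 21×50 + 16×50 + 14×40 + 12×15 + 9×20 + 8×15 = 2890.

2890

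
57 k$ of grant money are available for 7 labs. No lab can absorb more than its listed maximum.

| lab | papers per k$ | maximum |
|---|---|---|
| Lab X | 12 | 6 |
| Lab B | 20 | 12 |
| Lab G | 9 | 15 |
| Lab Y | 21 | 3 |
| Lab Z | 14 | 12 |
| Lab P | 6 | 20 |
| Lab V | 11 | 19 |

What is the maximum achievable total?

797

Rank by papers per k$: Lab Y 21 > Lab B 20 > Lab Z 14 > Lab X 12 > Lab V 11 > Lab G 9 > Lab P 6.
Lab Y: +3 to 3 (cap) — 54 left.
Lab B: +12 to 12 (cap) — 42 left.
Give Lab Z 12 to hit its cap of 12 — 30 left.
Give Lab X 6 to hit its cap of 6 — 24 left.
Give Lab V 19 to hit its cap of 19 — 5 left.
Only 5 left; Lab G takes them to reach 5.
Total = 12×6 + 20×12 + 9×5 + 21×3 + 14×12 + 11×19 = 797.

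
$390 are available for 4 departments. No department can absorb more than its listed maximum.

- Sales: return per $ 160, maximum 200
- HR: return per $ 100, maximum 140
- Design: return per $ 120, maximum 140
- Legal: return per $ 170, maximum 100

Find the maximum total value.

59800

Rank by return per $: Legal 170 > Sales 160 > Design 120 > HR 100.
Give Legal 100 to hit its cap of 100 ; 290 left.
Give Sales 200 to hit its cap of 200 ; 90 left.
Only 90 left; Design takes them to reach 90.
Total = 160×200 + 120×90 + 170×100 = 59800.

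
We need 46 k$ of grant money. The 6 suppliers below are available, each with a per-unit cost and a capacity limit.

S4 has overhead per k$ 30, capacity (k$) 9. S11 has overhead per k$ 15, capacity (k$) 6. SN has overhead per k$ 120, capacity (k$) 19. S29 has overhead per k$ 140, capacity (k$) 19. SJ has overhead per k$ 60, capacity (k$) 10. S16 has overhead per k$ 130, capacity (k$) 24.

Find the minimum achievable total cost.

Cheapest first:
S11 at 15: take all 6 k$ — 40 still needed.
Take 9 from S4 at 30 — need 31 more.
Take 10 from SJ at 60 — need 21 more.
SN at 120: take all 19 k$ — 2 still needed.
S16 at 130: take 2 of its 24 — requirement met.
S29: unused.
Cost = 6×15 + 9×30 + 10×60 + 19×120 + 2×130 = 3500.

3500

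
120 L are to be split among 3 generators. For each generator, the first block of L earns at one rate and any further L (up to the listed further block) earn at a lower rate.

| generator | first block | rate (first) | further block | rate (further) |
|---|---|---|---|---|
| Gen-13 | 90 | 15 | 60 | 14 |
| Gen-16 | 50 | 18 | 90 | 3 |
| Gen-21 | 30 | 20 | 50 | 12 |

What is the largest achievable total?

2100

Order all 6 blocks by rate: Gen-21/T1 20 > Gen-16/T1 18 > Gen-13/T1 15 > Gen-13/T2 14 > Gen-21/T2 12 > Gen-16/T2 3.
Gen-21 T1 at 20: fill all 30 ; 90 left.
Gen-16 T1 at 18: fill all 50 ; 40 left.
Gen-13/T1: +40 of 90 at 15; pool empty.
Total = 20×30 + 18×50 + 15×40 = 2100.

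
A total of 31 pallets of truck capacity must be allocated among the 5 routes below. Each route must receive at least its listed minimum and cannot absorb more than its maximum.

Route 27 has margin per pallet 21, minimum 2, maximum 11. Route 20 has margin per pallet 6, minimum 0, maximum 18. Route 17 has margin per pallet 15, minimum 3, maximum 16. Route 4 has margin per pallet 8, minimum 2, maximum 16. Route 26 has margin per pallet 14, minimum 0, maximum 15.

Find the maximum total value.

515

Meeting every minimum uses 2+0+3+2+0 = 7 pallets, leaving 24.
Highest margin per pallet first: Route 27 21 > Route 17 15 > Route 26 14 > Route 4 8 > Route 20 6.
Give Route 27 9 more to hit its cap of 11 ; 15 left.
Route 17: +13 to 16 (cap) ; 2 left.
Route 26: +2 (room for 15) → 2. Pool exhausted.
Total = 21×11 + 15×16 + 8×2 + 14×2 = 515.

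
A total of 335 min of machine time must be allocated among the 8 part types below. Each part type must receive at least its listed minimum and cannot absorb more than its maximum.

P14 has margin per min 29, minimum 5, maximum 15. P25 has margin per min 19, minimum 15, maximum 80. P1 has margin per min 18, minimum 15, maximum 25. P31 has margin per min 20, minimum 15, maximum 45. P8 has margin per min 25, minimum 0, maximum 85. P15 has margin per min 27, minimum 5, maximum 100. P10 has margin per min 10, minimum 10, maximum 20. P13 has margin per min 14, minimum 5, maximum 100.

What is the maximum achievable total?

Meeting every minimum uses 5+15+15+15+0+5+10+5 = 70 min, leaving 265.
Rank by margin per min: P14 29 > P15 27 > P8 25 > P31 20 > P25 19 > P1 18 > P13 14 > P10 10.
Give P14 10 more to hit its cap of 15 — 255 left.
P15 takes 95 more to reach its cap of 100 — 160 left.
P8: +85 to 85 (cap) — 75 left.
P31: +30 to 45 (cap) — 45 left.
P25 has room for 65 more but only 45 remain, so it gets 60.
Total = 29×15 + 19×60 + 18×15 + 20×45 + 25×85 + 27×100 + 10×10 + 14×5 = 7740.

7740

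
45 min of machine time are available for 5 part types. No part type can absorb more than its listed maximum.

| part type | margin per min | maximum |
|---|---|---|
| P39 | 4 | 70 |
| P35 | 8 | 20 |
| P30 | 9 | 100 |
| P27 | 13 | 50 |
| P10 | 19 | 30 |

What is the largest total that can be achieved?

Order the part types by margin per min: P10 19 > P27 13 > P30 9 > P35 8 > P39 4.
Give P10 30 to hit its cap of 30 ; 15 left.
Only 15 left; P27 takes them to reach 15.
Total = 13×15 + 19×30 = 765.

765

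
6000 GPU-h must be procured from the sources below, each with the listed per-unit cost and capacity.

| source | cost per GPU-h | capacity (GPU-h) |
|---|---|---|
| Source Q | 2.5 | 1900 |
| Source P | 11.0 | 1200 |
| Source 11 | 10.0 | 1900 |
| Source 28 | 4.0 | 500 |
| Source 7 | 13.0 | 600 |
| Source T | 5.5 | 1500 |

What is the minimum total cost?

36200

Fill from the cheapest source first.
Take 1900 from Source Q at 2.5 — need 4100 more.
Take 500 from Source 28 at 4.0 — need 3600 more.
Take 1500 from Source T at 5.5 — need 2100 more.
Source 11 at 10.0: take all 1900 GPU-h — 200 still needed.
Source P at 11.0: take 200 of its 1200 — requirement met.
Source 7: unused.
Cost = 1900×2.5 + 500×4.0 + 1500×5.5 + 1900×10.0 + 200×11.0 = 36200.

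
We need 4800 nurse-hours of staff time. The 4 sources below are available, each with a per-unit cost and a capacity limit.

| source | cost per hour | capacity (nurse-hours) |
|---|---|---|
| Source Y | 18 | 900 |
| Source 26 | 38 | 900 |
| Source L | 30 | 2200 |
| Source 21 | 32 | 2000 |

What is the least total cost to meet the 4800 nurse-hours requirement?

Fill from the cheapest source first.
Take 900 from Source Y at 18 → need 3900 more.
Source L (30): use full 2200 → 1700 nurse-hours to go.
Take 1700 from Source 21 at 32 to finish.
Source 26: unused.
Cost = 900×18 + 2200×30 + 1700×32 = 136600.

136600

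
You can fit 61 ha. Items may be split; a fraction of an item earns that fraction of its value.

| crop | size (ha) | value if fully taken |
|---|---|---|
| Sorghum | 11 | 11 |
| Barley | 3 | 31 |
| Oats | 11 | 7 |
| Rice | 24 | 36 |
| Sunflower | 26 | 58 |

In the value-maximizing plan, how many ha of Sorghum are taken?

8

Sort by value density: Barley 31/3≈10.3, Sunflower 58/26≈2.23, Rice 36/24≈1.5, Sorghum 11/11≈1, Oats 7/11≈0.636.
Take all of Barley (3 ha, value 31) ; 58 ha left.
All 26 ha of Sunflower fit (value 58) ; 32 remain.
All 24 ha of Rice fit (value 36) ; 8 remain.
Fill the last 8 ha with part of Sorghum: 8/11 of it earns 8.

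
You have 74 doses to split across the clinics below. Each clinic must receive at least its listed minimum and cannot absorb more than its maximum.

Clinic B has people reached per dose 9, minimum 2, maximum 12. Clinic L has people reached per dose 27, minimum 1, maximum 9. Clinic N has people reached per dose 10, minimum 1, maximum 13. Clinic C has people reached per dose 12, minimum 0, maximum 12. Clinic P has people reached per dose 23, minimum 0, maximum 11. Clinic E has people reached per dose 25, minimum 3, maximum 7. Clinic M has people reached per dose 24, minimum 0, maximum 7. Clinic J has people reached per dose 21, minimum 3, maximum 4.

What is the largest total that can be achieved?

Meeting every minimum uses 2+1+1+0+0+3+0+3 = 10 doses, leaving 64.
Highest people reached per dose first: Clinic L 27 > Clinic E 25 > Clinic M 24 > Clinic P 23 > Clinic J 21 > Clinic C 12 > Clinic N 10 > Clinic B 9.
Clinic L: +8 to 9 (cap) — 56 left.
Give Clinic E 4 more to hit its cap of 7 — 52 left.
Clinic M: +7 to 7 (cap) — 45 left.
Give Clinic P 11 more to hit its cap of 11 — 34 left.
Clinic J takes 1 more to reach its cap of 4 — 33 left.
Give Clinic C 12 more to hit its cap of 12 — 21 left.
Clinic N takes 12 more to reach its cap of 13 — 9 left.
Only 9 left; Clinic B takes them to reach 11.
Total = 9×11 + 27×9 + 10×13 + 12×12 + 23×11 + 25×7 + 24×7 + 21×4 = 1296.

1296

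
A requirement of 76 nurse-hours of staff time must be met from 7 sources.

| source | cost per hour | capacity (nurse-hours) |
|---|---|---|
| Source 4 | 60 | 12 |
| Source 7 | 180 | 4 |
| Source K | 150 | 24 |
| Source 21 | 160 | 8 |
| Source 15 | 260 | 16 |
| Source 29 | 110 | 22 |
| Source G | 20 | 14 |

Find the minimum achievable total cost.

7660

Cheapest first:
Source G (20): use full 14 — 62 nurse-hours to go.
Source 4 at 60: take all 12 nurse-hours — 50 still needed.
Source 29 at 110: take all 22 nurse-hours — 28 still needed.
Source K at 150: take all 24 nurse-hours — 4 still needed.
Source 21 (160): take the remaining 4 — done.
Source 7, Source 15: unused.
Cost = 14×20 + 12×60 + 22×110 + 24×150 + 4×160 = 7660.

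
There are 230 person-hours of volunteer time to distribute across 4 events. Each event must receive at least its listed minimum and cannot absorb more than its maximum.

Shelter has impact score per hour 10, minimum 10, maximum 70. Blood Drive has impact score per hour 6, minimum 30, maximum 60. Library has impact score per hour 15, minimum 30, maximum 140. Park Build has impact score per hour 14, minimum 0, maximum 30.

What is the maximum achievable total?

Meeting every minimum uses 10+30+30+0 = 70 person-hours, leaving 160.
Order the events by impact score per hour: Library 15 > Park Build 14 > Shelter 10 > Blood Drive 6.
Library: +110 to 140 (cap) — 50 left.
Give Park Build 30 more to hit its cap of 30 — 20 left.
Shelter has room for 60 more but only 20 remain, so it gets 30.
Total = 10×30 + 6×30 + 15×140 + 14×30 = 3000.

3000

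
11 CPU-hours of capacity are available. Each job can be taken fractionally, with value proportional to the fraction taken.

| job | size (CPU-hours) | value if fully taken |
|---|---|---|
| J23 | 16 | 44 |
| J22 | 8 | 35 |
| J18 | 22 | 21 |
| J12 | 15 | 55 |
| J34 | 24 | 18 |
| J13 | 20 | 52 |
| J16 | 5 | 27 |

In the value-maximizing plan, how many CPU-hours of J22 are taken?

Sort by value density: J16 27/5≈5.4, J22 35/8≈4.38, J12 55/15≈3.67, J23 44/16≈2.75, J13 52/20≈2.6, J18 21/22≈0.955, J34 18/24≈0.75.
Take all of J16 (5 CPU-hours, value 27) ; 6 CPU-hours left.
Only 6 CPU-hours remain; take 6/8 of J22 for value 35×6/8 = 26.25.

6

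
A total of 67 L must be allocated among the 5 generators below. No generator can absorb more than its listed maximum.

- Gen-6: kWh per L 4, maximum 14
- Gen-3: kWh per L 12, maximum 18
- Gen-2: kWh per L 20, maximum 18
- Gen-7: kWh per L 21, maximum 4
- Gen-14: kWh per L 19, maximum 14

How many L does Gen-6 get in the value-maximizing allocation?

Highest kWh per L first: Gen-7 21 > Gen-2 20 > Gen-14 19 > Gen-3 12 > Gen-6 4.
Give Gen-7 4 to hit its cap of 4 → 63 left.
Gen-2: +18 to 18 (cap) → 45 left.
Gen-14 takes 14 to reach its cap of 14 → 31 left.
Give Gen-3 18 to hit its cap of 18 → 13 left.
Only 13 left; Gen-6 takes them to reach 13.

13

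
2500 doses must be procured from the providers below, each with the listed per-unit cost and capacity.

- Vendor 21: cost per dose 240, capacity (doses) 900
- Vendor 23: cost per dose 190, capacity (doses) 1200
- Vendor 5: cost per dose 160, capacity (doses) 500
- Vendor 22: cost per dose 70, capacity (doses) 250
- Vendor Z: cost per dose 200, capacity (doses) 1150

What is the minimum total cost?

435500

Fill from the cheapest provider first.
Vendor 22 (70): use full 250 → 2250 doses to go.
Vendor 5 (160): use full 500 → 1750 doses to go.
Vendor 23 (190): use full 1200 → 550 doses to go.
Vendor Z (200): take the remaining 550 → done.
Vendor 21: unused.
Cost = 250×70 + 500×160 + 1200×190 + 550×200 = 435500.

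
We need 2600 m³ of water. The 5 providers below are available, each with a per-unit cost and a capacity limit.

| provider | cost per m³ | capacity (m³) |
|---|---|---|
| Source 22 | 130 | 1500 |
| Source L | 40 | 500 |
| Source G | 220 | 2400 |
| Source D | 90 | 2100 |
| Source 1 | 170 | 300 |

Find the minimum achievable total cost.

Fill from the cheapest provider first.
Source L (40): use full 500 — 2100 m³ to go.
Take 2100 from Source D at 90 — need 0 more.
Source 22, Source 1, Source G: unused.
Cost = 500×40 + 2100×90 = 209000.

209000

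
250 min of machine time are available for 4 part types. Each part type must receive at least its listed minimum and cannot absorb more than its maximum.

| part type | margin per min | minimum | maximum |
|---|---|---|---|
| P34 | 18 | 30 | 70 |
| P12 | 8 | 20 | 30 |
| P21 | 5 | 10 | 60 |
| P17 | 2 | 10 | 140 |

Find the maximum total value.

1980

Meeting every minimum uses 30+20+10+10 = 70 min, leaving 180.
Highest margin per min first: P34 18 > P12 8 > P21 5 > P17 2.
Give P34 40 more to hit its cap of 70 — 140 left.
Give P12 10 more to hit its cap of 30 — 130 left.
Give P21 50 more to hit its cap of 60 — 80 left.
P17: +80 (room for 130) → 90. Pool exhausted.
Total = 18×70 + 8×30 + 5×60 + 2×90 = 1980.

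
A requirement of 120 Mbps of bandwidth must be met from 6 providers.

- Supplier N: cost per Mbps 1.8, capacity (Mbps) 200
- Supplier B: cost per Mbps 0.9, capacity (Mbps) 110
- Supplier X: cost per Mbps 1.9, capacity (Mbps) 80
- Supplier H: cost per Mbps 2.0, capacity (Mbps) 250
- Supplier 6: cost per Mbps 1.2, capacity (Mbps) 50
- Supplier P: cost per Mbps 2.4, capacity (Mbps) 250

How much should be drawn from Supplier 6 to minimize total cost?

10

Use providers in increasing cost order.
Take 110 from Supplier B at 0.9 ; need 10 more.
Supplier 6 at 1.2: take 10 of its 50 ; requirement met.
Supplier N, Supplier X, Supplier H, Supplier P: unused.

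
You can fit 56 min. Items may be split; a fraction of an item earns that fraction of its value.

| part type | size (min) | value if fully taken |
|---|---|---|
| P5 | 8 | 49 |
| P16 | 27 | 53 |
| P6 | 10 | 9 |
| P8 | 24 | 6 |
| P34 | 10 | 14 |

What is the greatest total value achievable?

125.25

Sort by value density: P5 49/8≈6.12, P16 53/27≈1.96, P34 14/10≈1.4, P6 9/10≈0.9, P8 6/24≈0.25.
P5: take in full, 8 min for value 49 — 48 left.
P16: take in full, 27 min for value 53 — 21 left.
All 10 min of P34 fit (value 14) — 11 remain.
All 10 min of P6 fit (value 9) — 1 remain.
1 min left: a 1/24 share of P8 gives 6×1/24 = 0.25.
Total value = 125.25.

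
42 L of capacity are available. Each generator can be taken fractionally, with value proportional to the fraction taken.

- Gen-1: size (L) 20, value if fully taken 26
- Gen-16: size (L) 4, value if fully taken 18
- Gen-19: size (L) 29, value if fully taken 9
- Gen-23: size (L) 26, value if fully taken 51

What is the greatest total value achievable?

84.6

Rank by value-to-size ratio: Gen-16 18/4≈4.5, Gen-23 51/26≈1.96, Gen-1 26/20≈1.3, Gen-19 9/29≈0.31.
All 4 L of Gen-16 fit (value 18) → 38 remain.
Take all of Gen-23 (26 L, value 51) → 12 L left.
Fill the last 12 L with part of Gen-1: 12/20 of it earns 15.6.
Total value = 84.6.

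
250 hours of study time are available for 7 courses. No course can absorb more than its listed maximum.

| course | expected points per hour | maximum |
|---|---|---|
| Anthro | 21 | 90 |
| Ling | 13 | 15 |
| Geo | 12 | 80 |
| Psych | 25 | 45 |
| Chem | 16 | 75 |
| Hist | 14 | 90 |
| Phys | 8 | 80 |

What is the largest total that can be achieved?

Highest expected points per hour first: Psych 25 > Anthro 21 > Chem 16 > Hist 14 > Ling 13 > Geo 12 > Phys 8.
Give Psych 45 to hit its cap of 45 → 205 left.
Anthro: +90 to 90 (cap) → 115 left.
Chem takes 75 to reach its cap of 75 → 40 left.
Only 40 left; Hist takes them to reach 40.
Total = 21×90 + 25×45 + 16×75 + 14×40 = 4775.

4775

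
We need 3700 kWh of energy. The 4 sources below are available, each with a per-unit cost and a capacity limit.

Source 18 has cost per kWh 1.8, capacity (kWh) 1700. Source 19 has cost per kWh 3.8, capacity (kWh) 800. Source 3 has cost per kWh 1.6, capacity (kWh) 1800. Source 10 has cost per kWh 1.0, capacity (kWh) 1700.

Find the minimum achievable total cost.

Use sources in increasing cost order.
Take 1700 from Source 10 at 1.0 ; need 2000 more.
Source 3 at 1.6: take all 1800 kWh ; 200 still needed.
Source 18 at 1.8: take 200 of its 1700 ; requirement met.
Source 19: unused.
Cost = 1700×1.0 + 1800×1.6 + 200×1.8 = 4940.

4940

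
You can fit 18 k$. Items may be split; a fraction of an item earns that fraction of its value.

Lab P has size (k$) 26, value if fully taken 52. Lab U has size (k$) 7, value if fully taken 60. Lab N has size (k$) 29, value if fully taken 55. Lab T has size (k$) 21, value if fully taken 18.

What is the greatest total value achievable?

Best value per unit of size first: Lab U 60/7≈8.57, Lab P 52/26≈2, Lab N 55/29≈1.9, Lab T 18/21≈0.857.
Take all of Lab U (7 k$, value 60) — 11 k$ left.
Only 11 k$ remain; take 11/26 of Lab P for value 52×11/26 = 22.
Total value = 82.

82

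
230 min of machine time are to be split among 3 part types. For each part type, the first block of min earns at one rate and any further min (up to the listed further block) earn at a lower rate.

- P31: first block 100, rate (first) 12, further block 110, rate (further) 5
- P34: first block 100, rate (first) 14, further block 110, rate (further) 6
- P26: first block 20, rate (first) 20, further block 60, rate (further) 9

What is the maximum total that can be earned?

3090

Rank every tier by rate: P26/T1 20 > P34/T1 14 > P31/T1 12 > P26/T2 9 > P34/T2 6 > P31/T2 5.
P26 T1 at 20: fill all 20 → 210 left.
P34 T1 at 14: fill all 100 → 110 left.
P31/T1 (12): +100 → 10 left.
10 remain; put them into P26 T2 at 9.
Total = 20×20 + 14×100 + 12×100 + 9×10 = 3090.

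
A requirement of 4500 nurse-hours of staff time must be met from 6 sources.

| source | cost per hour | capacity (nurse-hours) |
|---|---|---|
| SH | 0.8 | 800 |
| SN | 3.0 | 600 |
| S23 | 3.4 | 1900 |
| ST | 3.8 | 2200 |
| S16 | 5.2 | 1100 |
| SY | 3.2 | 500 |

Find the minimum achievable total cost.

13160

Use sources in increasing cost order.
SH at 0.8: take all 800 nurse-hours — 3700 still needed.
SN (3.0): use full 600 — 3100 nurse-hours to go.
SY at 3.2: take all 500 nurse-hours — 2600 still needed.
S23 (3.4): use full 1900 — 700 nurse-hours to go.
Take 700 from ST at 3.8 to finish.
S16: unused.
Cost = 800×0.8 + 600×3.0 + 500×3.2 + 1900×3.4 + 700×3.8 = 13160.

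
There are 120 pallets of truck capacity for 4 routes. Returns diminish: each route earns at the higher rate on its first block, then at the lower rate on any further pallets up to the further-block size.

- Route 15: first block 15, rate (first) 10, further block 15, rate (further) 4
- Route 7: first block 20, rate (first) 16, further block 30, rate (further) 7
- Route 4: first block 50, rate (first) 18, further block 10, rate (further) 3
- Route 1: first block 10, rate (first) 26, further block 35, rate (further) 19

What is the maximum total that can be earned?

Rank every tier by rate: Route 1/tier1 26 > Route 1/tier2 19 > Route 4/tier1 18 > Route 7/tier1 16 > Route 15/tier1 10 > Route 7/tier2 7 > Route 15/tier2 4 > Route 4/tier2 3.
Route 1 tier1 at 26: fill all 10 → 110 left.
Route 1 tier2 at 19: fill all 35 → 75 left.
Route 4/tier1 (18): +50 → 25 left.
Route 7 tier1 at 16: fill all 20 → 5 left.
Route 15/tier1: +5 of 15 at 10; pool empty.
Total = 26×10 + 19×35 + 18×50 + 16×20 + 10×5 = 2195.

2195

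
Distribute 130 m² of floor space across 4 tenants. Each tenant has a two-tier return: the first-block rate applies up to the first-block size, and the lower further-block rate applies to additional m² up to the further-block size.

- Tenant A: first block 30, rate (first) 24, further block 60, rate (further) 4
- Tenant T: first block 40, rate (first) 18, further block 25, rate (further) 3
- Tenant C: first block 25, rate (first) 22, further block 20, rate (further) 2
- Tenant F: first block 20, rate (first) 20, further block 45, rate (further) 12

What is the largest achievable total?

Order all 8 blocks by rate: Tenant A/tier1 24 > Tenant C/tier1 22 > Tenant F/tier1 20 > Tenant T/tier1 18 > Tenant F/tier2 12 > Tenant A/tier2 4 > Tenant T/tier2 3 > Tenant C/tier2 2.
Tenant A tier1 at 24: fill all 30 ; 100 left.
Fill Tenant C tier1 block (25 at 22) ; 75 left.
Tenant F/tier1 (20): +20 ; 55 left.
Tenant T/tier1 (18): +40 ; 15 left.
Tenant F/tier2: +15 of 45 at 12; pool empty.
Total = 24×30 + 22×25 + 20×20 + 18×40 + 12×15 = 2570.

2570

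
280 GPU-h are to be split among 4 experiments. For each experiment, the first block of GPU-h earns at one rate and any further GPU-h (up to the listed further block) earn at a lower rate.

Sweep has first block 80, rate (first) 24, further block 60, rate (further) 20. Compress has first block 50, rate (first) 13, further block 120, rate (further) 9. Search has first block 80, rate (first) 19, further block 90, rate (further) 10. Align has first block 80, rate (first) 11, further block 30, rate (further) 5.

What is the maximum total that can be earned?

5400

Rank every tier by rate: Sweep/first 24 > Sweep/second 20 > Search/first 19 > Compress/first 13 > Align/first 11 > Search/second 10 > Compress/second 9 > Align/second 5.
Sweep/first (24): +80 — 200 left.
Sweep second at 20: fill all 60 — 140 left.
Fill Search first block (80 at 19) — 60 left.
Fill Compress first block (50 at 13) — 10 left.
10 remain; put them into Align first at 11.
Total = 24×80 + 20×60 + 19×80 + 13×50 + 11×10 = 5400.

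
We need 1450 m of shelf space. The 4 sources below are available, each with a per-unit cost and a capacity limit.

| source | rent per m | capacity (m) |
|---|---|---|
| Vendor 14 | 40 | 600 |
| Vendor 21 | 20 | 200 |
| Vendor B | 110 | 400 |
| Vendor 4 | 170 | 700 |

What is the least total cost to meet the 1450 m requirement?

114500

Use sources in increasing cost order.
Take 200 from Vendor 21 at 20 ; need 1250 more.
Take 600 from Vendor 14 at 40 ; need 650 more.
Vendor B at 110: take all 400 m ; 250 still needed.
Take 250 from Vendor 4 at 170 to finish.
Cost = 200×20 + 600×40 + 400×110 + 250×170 = 114500.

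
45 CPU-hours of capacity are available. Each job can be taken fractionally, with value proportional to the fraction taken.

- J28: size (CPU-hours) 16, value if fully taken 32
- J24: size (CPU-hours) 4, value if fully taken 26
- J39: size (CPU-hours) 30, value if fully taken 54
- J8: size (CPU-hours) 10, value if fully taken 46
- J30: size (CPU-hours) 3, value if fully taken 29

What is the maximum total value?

Sort by value density: J30 29/3≈9.67, J24 26/4≈6.5, J8 46/10≈4.6, J28 32/16≈2, J39 54/30≈1.8.
J30: take in full, 3 CPU-hours for value 29 — 42 left.
Take all of J24 (4 CPU-hours, value 26) — 38 CPU-hours left.
All 10 CPU-hours of J8 fit (value 46) — 28 remain.
All 16 CPU-hours of J28 fit (value 32) — 12 remain.
Only 12 CPU-hours remain; take 12/30 of J39 for value 54×12/30 = 21.6.
Total value = 154.6.

154.6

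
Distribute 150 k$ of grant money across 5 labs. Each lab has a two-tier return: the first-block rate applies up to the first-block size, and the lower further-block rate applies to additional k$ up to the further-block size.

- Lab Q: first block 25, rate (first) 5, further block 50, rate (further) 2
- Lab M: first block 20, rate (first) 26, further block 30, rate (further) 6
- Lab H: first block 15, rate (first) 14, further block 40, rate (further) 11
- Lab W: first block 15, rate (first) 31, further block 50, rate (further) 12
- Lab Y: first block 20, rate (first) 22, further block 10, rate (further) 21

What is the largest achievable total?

Rank every tier by rate: Lab W/tier1 31 > Lab M/tier1 26 > Lab Y/tier1 22 > Lab Y/tier2 21 > Lab H/tier1 14 > Lab W/tier2 12 > Lab H/tier2 11 > Lab M/tier2 6 > Lab Q/tier1 5 > Lab Q/tier2 2.
Fill Lab W tier1 block (15 at 31) — 135 left.
Lab M/tier1 (26): +20 — 115 left.
Lab Y tier1 at 22: fill all 20 — 95 left.
Lab Y tier2 at 21: fill all 10 — 85 left.
Lab H tier1 at 14: fill all 15 — 70 left.
Lab W tier2 at 12: fill all 50 — 20 left.
20 remain; put them into Lab H tier2 at 11.
Total = 31×15 + 26×20 + 22×20 + 21×10 + 14×15 + 12×50 + 11×20 = 2665.

2665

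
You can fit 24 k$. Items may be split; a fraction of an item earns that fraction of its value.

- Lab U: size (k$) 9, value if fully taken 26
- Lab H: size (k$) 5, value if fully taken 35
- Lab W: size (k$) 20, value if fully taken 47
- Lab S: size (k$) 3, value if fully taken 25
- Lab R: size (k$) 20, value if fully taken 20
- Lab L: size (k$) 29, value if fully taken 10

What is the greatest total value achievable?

102.45

Sort by value density: Lab S 25/3≈8.33, Lab H 35/5≈7, Lab U 26/9≈2.89, Lab W 47/20≈2.35, Lab R 20/20≈1, Lab L 10/29≈0.345.
Take all of Lab S (3 k$, value 25) — 21 k$ left.
All 5 k$ of Lab H fit (value 35) — 16 remain.
Lab U: take in full, 9 k$ for value 26 — 7 left.
Fill the last 7 k$ with part of Lab W: 7/20 of it earns 16.45.
Total value = 102.45.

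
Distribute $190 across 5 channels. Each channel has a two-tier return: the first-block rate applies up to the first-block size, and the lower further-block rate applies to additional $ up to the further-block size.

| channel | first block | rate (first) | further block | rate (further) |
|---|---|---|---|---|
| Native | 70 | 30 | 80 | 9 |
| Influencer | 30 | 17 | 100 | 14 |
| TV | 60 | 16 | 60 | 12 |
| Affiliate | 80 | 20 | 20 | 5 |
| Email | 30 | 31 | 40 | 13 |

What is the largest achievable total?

Order all 10 blocks by rate: Email/tier1 31 > Native/tier1 30 > Affiliate/tier1 20 > Influencer/tier1 17 > TV/tier1 16 > Influencer/tier2 14 > Email/tier2 13 > TV/tier2 12 > Native/tier2 9 > Affiliate/tier2 5.
Email tier1 at 31: fill all 30 ; 160 left.
Fill Native tier1 block (70 at 30) ; 90 left.
Affiliate tier1 at 20: fill all 80 ; 10 left.
Influencer tier1 at 17: only 10 left, fill 10.
Total = 31×30 + 30×70 + 20×80 + 17×10 = 4800.

4800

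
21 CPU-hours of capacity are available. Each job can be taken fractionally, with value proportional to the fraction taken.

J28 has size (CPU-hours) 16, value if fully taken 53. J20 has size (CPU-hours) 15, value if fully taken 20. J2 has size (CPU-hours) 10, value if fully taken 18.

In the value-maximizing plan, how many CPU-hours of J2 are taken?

Rank by value-to-size ratio: J28 53/16≈3.31, J2 18/10≈1.8, J20 20/15≈1.33.
Take all of J28 (16 CPU-hours, value 53) → 5 CPU-hours left.
Fill the last 5 CPU-hours with part of J2: 5/10 of it earns 9.

5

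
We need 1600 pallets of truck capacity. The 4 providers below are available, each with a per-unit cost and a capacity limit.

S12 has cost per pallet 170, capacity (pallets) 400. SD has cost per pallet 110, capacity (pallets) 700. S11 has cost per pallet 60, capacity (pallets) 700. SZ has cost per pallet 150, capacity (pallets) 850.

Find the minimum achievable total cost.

149000

Use providers in increasing cost order.
S11 at 60: take all 700 pallets ; 900 still needed.
SD at 110: take all 700 pallets ; 200 still needed.
Take 200 from SZ at 150 to finish.
S12: unused.
Cost = 700×60 + 700×110 + 200×150 = 149000.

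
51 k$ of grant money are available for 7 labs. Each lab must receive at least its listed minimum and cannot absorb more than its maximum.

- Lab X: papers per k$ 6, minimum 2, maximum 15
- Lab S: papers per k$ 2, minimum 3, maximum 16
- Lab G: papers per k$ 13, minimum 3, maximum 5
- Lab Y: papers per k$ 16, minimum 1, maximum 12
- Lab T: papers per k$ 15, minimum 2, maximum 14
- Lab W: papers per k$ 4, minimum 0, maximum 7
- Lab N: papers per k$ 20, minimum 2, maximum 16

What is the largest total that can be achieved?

Meeting every minimum uses 2+3+3+1+2+0+2 = 13 k$, leaving 38.
Rank by papers per k$: Lab N 20 > Lab Y 16 > Lab T 15 > Lab G 13 > Lab X 6 > Lab W 4 > Lab S 2.
Lab N: +14 to 16 (cap) ; 24 left.
Lab Y: +11 to 12 (cap) ; 13 left.
Lab T takes 12 more to reach its cap of 14 ; 1 left.
Only 1 left; Lab G takes them to reach 4.
Total = 6×2 + 2×3 + 13×4 + 16×12 + 15×14 + 20×16 = 792.

792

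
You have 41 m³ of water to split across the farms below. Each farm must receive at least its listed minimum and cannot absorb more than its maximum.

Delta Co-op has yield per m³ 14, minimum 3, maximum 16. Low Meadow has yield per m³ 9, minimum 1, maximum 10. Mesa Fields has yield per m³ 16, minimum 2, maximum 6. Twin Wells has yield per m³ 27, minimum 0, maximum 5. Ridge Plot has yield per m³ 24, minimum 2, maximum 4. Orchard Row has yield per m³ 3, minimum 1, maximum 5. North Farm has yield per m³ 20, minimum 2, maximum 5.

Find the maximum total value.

Meeting every minimum uses 3+1+2+0+2+1+2 = 11 m³, leaving 30.
Rank by yield per m³: Twin Wells 27 > Ridge Plot 24 > North Farm 20 > Mesa Fields 16 > Delta Co-op 14 > Low Meadow 9 > Orchard Row 3.
Give Twin Wells 5 more to hit its cap of 5 → 25 left.
Ridge Plot takes 2 more to reach its cap of 4 → 23 left.
North Farm: +3 to 5 (cap) → 20 left.
Mesa Fields takes 4 more to reach its cap of 6 → 16 left.
Delta Co-op: +13 to 16 (cap) → 3 left.
Low Meadow has room for 9 more but only 3 remain, so it gets 4.
Total = 14×16 + 9×4 + 16×6 + 27×5 + 24×4 + 3×1 + 20×5 = 690.

690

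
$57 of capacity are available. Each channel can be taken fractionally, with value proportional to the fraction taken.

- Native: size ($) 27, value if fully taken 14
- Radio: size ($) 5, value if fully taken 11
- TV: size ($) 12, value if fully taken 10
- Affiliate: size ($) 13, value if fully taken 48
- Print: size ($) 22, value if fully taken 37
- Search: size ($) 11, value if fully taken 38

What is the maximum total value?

139

Sort by value density: Affiliate 48/13≈3.69, Search 38/11≈3.45, Radio 11/5≈2.2, Print 37/22≈1.68, TV 10/12≈0.833, Native 14/27≈0.519.
Take all of Affiliate (13 $, value 48) ; 44 $ left.
All 11 $ of Search fit (value 38) ; 33 remain.
Radio: take in full, 5 $ for value 11 ; 28 left.
Take all of Print (22 $, value 37) ; 6 $ left.
Fill the last 6 $ with part of TV: 6/12 of it earns 5.
Total value = 139.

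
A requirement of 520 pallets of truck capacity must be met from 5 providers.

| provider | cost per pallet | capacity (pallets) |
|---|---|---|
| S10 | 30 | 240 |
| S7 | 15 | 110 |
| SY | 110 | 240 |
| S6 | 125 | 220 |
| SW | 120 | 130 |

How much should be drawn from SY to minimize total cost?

Fill from the cheapest provider first.
S7 at 15: take all 110 pallets — 410 still needed.
Take 240 from S10 at 30 — need 170 more.
Take 170 from SY at 110 to finish.
SW, S6: unused.

170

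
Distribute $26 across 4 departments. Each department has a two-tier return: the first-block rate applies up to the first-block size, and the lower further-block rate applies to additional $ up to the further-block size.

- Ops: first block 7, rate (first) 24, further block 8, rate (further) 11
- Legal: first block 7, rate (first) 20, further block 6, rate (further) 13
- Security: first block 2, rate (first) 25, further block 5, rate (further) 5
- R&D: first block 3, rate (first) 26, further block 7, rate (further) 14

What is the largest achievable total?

Order all 8 blocks by rate: R&D/T1 26 > Security/T1 25 > Ops/T1 24 > Legal/T1 20 > R&D/T2 14 > Legal/T2 13 > Ops/T2 11 > Security/T2 5.
R&D T1 at 26: fill all 3 → 23 left.
Security T1 at 25: fill all 2 → 21 left.
Ops/T1 (24): +7 → 14 left.
Fill Legal T1 block (7 at 20) → 7 left.
R&D T2 at 14: fill all 7 → 0 left.
Total = 26×3 + 25×2 + 24×7 + 20×7 + 14×7 = 534.

534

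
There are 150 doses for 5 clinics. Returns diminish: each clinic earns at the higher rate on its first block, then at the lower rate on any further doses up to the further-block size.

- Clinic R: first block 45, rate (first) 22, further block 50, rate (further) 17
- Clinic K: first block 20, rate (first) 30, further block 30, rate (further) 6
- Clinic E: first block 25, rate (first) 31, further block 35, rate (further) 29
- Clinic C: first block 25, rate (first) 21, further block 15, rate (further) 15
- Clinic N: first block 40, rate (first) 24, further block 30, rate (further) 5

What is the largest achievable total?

4010

Order all 10 blocks by rate: Clinic E/T1 31 > Clinic K/T1 30 > Clinic E/T2 29 > Clinic N/T1 24 > Clinic R/T1 22 > Clinic C/T1 21 > Clinic R/T2 17 > Clinic C/T2 15 > Clinic K/T2 6 > Clinic N/T2 5.
Fill Clinic E T1 block (25 at 31) ; 125 left.
Clinic K T1 at 30: fill all 20 ; 105 left.
Clinic E T2 at 29: fill all 35 ; 70 left.
Clinic N T1 at 24: fill all 40 ; 30 left.
Clinic R T1 at 22: only 30 left, fill 30.
Total = 31×25 + 30×20 + 29×35 + 24×40 + 22×30 = 4010.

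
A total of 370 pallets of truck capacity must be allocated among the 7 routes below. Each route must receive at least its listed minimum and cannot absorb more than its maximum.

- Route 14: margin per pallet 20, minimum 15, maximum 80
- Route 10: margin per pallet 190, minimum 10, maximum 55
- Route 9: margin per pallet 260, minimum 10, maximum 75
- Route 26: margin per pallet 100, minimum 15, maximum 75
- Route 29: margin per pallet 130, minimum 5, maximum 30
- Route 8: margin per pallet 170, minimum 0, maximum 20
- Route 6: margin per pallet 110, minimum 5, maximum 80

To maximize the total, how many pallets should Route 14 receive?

35

Meeting every minimum uses 15+10+10+15+5+0+5 = 60 pallets, leaving 310.
Highest margin per pallet first: Route 9 260 > Route 10 190 > Route 8 170 > Route 29 130 > Route 6 110 > Route 26 100 > Route 14 20.
Route 9: +65 to 75 (cap) — 245 left.
Route 10: +45 to 55 (cap) — 200 left.
Route 8 takes 20 more to reach its cap of 20 — 180 left.
Give Route 29 25 more to hit its cap of 30 — 155 left.
Route 6 takes 75 more to reach its cap of 80 — 80 left.
Give Route 26 60 more to hit its cap of 75 — 20 left.
Route 14 has room for 65 more but only 20 remain, so it gets 35.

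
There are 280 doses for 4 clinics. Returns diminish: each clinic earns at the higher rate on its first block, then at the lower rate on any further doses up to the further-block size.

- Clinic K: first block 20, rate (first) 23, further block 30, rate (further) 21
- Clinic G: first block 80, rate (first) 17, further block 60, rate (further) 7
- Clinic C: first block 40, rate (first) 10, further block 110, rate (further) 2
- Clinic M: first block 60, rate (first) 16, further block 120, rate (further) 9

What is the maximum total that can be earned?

Treat each block as its own option and order by rate: Clinic K/first 23 > Clinic K/second 21 > Clinic G/first 17 > Clinic M/first 16 > Clinic C/first 10 > Clinic M/second 9 > Clinic G/second 7 > Clinic C/second 2.
Fill Clinic K first block (20 at 23) — 260 left.
Fill Clinic K second block (30 at 21) — 230 left.
Clinic G first at 17: fill all 80 — 150 left.
Fill Clinic M first block (60 at 16) — 90 left.
Clinic C first at 10: fill all 40 — 50 left.
50 remain; put them into Clinic M second at 9.
Total = 23×20 + 21×30 + 17×80 + 16×60 + 10×40 + 9×50 = 4260.

4260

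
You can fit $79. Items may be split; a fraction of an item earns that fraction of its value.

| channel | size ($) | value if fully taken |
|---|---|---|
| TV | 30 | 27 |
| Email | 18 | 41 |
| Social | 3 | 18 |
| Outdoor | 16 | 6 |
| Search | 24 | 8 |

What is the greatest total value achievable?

Best value per unit of size first: Social 18/3≈6, Email 41/18≈2.28, TV 27/30≈0.9, Outdoor 6/16≈0.375, Search 8/24≈0.333.
Social: take in full, 3 $ for value 18 ; 76 left.
Take all of Email (18 $, value 41) ; 58 $ left.
TV: take in full, 30 $ for value 27 ; 28 left.
Outdoor: take in full, 16 $ for value 6 ; 12 left.
12 $ left: a 12/24 share of Search gives 8×12/24 = 4.
Total value = 96.

96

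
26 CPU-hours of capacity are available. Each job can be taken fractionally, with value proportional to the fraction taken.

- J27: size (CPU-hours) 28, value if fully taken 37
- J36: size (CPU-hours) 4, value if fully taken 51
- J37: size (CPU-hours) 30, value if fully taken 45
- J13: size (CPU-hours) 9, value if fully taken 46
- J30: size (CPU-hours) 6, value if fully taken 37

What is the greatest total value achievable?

Sort by value density: J36 51/4≈12.8, J30 37/6≈6.17, J13 46/9≈5.11, J37 45/30≈1.5, J27 37/28≈1.32.
Take all of J36 (4 CPU-hours, value 51) → 22 CPU-hours left.
Take all of J30 (6 CPU-hours, value 37) → 16 CPU-hours left.
J13: take in full, 9 CPU-hours for value 46 → 7 left.
7 CPU-hours left: a 7/30 share of J37 gives 45×7/30 = 10.5.
Total value = 144.5.

144.5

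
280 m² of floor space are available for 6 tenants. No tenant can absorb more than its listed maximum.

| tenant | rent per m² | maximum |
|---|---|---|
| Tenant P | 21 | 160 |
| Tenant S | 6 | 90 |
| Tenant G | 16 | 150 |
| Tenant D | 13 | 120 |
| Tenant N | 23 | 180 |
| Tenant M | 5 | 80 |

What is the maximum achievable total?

Rank by rent per m²: Tenant N 23 > Tenant P 21 > Tenant G 16 > Tenant D 13 > Tenant S 6 > Tenant M 5.
Give Tenant N 180 to hit its cap of 180 ; 100 left.
Tenant P has room for 160 but only 100 remain, so it gets 100.
Total = 21×100 + 23×180 = 6240.

6240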